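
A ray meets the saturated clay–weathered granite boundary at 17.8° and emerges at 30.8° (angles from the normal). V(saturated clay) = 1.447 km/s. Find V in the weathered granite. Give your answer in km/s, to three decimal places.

Snell's law: sin 17.8°/V₁ = sin 30.8°/V₂.
V₂ = V₁·sin 30.8°/sin 17.8° = 1.447 × 1.6750 = 2.424 km/s.

2.424 km/s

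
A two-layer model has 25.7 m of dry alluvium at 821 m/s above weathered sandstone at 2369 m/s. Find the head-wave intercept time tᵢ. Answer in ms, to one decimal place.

θ_c = arcsin(V₁/V₂) = arcsin(821/2369) = 20.28°; cos θ_c = 0.9380.
tᵢ = 2h·cos θ_c / V₁ = 2·25.7·0.9380 / 821 = 0.05873 s.

58.7 ms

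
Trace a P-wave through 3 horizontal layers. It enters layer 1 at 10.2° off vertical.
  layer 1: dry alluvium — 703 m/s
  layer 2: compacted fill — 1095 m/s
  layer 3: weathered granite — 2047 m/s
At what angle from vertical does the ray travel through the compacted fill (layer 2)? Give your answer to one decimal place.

Ray parameter p = sin 10.2° / 703 = 2.5190e-04 s/m.
sin θ_2 = p·V_2 = 2.5190e-04 × 1095 = 0.2758.
θ_2 = arcsin 0.2758 = 16.01°.

16.0°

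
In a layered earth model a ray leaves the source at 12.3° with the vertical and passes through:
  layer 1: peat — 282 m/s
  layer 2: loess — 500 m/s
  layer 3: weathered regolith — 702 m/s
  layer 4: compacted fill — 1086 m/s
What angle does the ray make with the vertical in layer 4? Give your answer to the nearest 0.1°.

55.1°

Ray parameter p = sin 12.3° / 282 = 7.5543e-04 s/m.
sin θ_4 = p·V_4 = 7.5543e-04 × 1086 = 0.8204.
θ_4 = arcsin 0.8204 = 55.12°.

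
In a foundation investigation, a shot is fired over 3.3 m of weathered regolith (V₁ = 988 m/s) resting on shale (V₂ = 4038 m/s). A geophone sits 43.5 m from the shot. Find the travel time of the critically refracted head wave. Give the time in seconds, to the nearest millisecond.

0.017 s

t = x/V₂ + 2h·√(V₂²−V₁²)/(V₁V₂).
√(V₂²−V₁²) = √(4038²−988²) = 3915.3 m/s; delay term = 2·3.3·3915.3/(988·4038) = 0.00648 s.
t = 43.5/4038 + 0.00648 = 0.01725 s.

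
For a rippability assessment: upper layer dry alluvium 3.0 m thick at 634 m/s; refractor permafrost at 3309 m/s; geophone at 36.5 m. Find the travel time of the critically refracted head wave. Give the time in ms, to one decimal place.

t = x/V₂ + 2h·√(V₂²−V₁²)/(V₁V₂).
√(V₂²−V₁²) = √(3309²−634²) = 3247.7 m/s; delay term = 2·3.0·3247.7/(634·3309) = 0.00929 s.
t = 36.5/3309 + 0.00929 = 0.02032 s.

20.3 ms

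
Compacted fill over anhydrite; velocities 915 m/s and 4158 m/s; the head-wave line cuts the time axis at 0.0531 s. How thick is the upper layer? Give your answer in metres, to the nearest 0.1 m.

24.9 m

h = tᵢ·V₁·V₂ / (2·√(V₂²−V₁²)).
√(V₂²−V₁²) = √(4158² − 915²) = 4056.1 m/s.
h = 0.0531 s × 915 × 4158 / (2 × 4056.1) = 24.90 m.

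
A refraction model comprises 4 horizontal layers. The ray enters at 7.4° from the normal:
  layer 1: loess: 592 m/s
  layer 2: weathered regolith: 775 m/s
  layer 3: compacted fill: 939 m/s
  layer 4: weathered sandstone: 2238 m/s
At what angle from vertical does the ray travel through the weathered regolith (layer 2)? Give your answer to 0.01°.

Ray parameter p = sin 7.4° / 592 = 2.1756e-04 s/m.
sin θ_2 = p·V_2 = 2.1756e-04 × 775 = 0.1686.
θ_2 = 9.71° from the vertical.

9.71°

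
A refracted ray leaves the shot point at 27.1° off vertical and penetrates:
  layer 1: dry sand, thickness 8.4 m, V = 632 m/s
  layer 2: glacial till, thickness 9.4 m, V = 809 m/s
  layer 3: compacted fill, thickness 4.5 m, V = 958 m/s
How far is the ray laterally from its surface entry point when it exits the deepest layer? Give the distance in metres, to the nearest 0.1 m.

Apply Snell's law at each interface; in layer i the horizontal offset is hᵢ·tan θᵢ.
Layer 1: θ = 27.10°; offset = 8.4·tan 27.10° = 4.298 m.
Layer 2: sin θ = 809·sin 27.1°/632 = 0.5831, θ = 35.67°; offset = 9.4·tan 35.67° = 6.747 m.
Layer 3: sin θ = 958·sin 27.1°/632 = 0.6905, θ = 43.67°; offset = 4.5·tan 43.67° = 4.296 m.
Summing the layer offsets gives 15.342 m.

15.3 m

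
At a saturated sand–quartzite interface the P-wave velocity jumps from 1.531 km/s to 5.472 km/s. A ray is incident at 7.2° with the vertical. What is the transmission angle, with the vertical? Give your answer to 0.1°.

26.6°

Snell's law: sin θ₂ = (V₂/V₁)·sin θ₁ = (5.472/1.531)·sin 7.2° = 0.4480.
θ₂ = arcsin 0.4480 = 26.61° from the normal.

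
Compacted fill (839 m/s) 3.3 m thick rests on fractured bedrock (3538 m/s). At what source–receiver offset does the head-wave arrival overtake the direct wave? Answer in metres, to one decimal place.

8.4 m

θ_c = arcsin(839/3538) = 13.72°, so cos θ_c = 0.9715 and tᵢ = 2h cos θ_c/V₁ = 0.0076 s.
At crossover x/V₁ = x/V₂ + tᵢ ⇒ x = tᵢ/(1/V₁ − 1/V₂) = 0.00764/(1.1919e-03 − 2.8265e-04) = 8.40 m.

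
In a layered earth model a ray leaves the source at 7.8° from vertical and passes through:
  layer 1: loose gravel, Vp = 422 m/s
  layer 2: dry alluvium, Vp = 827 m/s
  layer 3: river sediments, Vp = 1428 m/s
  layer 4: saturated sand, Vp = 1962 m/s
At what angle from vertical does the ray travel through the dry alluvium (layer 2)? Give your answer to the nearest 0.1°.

Snell's law across each interface conserves sin θ / V, so sin θ_2 = V_2·sin θ₁/V₁.
sin θ_2 = 827 × sin 7.8° / 422 = 0.2660.
θ_2 = 15.42° from the vertical.

15.4°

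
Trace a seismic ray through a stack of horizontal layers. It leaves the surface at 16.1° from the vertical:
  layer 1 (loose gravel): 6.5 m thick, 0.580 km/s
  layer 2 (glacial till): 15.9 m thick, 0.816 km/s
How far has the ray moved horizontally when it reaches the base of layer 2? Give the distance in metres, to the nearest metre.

Apply Snell's law at each interface; in layer i the horizontal offset is hᵢ·tan θᵢ.
Layer 1: θ = 16.10°; offset = 6.5·tan 16.10° = 1.876 m.
Layer 2: sin θ = 0.816·sin 16.1°/0.580 = 0.3902, θ = 22.96°; offset = 15.9·tan 22.96° = 6.737 m.
Summing the layer offsets gives 8.613 m.

9 m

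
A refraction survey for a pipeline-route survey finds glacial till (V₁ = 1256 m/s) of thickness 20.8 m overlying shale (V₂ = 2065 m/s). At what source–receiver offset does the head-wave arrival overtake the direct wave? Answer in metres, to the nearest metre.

84 m

x_cross = 2h·√((V₂+V₁)/(V₂−V₁)).
(V₂+V₁)/(V₂−V₁) = (2065+1256)/(2065−1256) = 4.1051; √ = 2.0261.
x_cross = 2·20.8·2.0261 = 84.29 m.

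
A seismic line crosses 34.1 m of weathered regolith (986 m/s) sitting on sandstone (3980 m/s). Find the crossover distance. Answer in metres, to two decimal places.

θ_c = arcsin(986/3980) = 14.34°, so cos θ_c = 0.9688 and tᵢ = 2h cos θ_c/V₁ = 0.0670 s.
At crossover x/V₁ = x/V₂ + tᵢ ⇒ x = tᵢ/(1/V₁ − 1/V₂) = 0.06701/(1.0142e-03 − 2.5126e-04) = 87.83 m.

87.83 m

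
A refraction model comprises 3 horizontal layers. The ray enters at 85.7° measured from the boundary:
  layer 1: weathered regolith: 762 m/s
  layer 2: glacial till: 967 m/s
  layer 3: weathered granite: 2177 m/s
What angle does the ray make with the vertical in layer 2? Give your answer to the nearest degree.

From the normal: θ₁ = 90° − 85.7° = 4.3°.
Ray parameter p = sin 4.3° / 762 = 9.8397e-05 s/m.
sin θ_2 = p·V_2 = 9.8397e-05 × 967 = 0.0952.
θ_2 = arcsin 0.0952 = 5.46°.

5°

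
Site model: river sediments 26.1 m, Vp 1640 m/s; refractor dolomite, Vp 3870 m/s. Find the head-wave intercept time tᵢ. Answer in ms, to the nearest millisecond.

θ_c = arcsin(V₁/V₂) = arcsin(1640/3870) = 25.07°; cos θ_c = 0.9058.
tᵢ = 2h·cos θ_c / V₁ = 2·26.1·0.9058 / 1640 = 0.02883 s.

29 ms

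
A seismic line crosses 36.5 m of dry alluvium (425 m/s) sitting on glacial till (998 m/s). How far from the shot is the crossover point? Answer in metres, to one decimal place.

x_cross = 2h·√((V₂+V₁)/(V₂−V₁)).
(V₂+V₁)/(V₂−V₁) = (998+425)/(998−425) = 2.4834; √ = 1.5759.
x_cross = 2·36.5·1.5759 = 115.04 m.

115.0 m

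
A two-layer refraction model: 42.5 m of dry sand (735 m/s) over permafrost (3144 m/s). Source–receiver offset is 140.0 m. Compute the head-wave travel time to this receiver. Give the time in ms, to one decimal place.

θ_c = arcsin(V₁/V₂) = arcsin(735/3144) = 13.52°, cos θ_c = 0.9723.
Intercept time tᵢ = 2h cos θ_c / V₁ = 2·42.5·0.9723/735 = 0.11244 s.
t = x/V₂ + tᵢ = 140.0/3144 + 0.11244 = 0.15697 s.

157.0 ms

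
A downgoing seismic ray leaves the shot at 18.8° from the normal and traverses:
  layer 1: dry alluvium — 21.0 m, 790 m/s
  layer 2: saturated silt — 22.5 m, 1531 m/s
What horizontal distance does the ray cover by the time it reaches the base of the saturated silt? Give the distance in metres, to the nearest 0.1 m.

Apply Snell's law at each interface; in layer i the horizontal offset is hᵢ·tan θᵢ.
Layer 1: θ = 18.80°; offset = 21.0·tan 18.80° = 7.149 m.
Layer 2: sin θ = 1531·sin 18.8°/790 = 0.6245, θ = 38.65°; offset = 22.5·tan 38.65° = 17.993 m.
Summing the layer offsets gives 25.142 m.

25.1 m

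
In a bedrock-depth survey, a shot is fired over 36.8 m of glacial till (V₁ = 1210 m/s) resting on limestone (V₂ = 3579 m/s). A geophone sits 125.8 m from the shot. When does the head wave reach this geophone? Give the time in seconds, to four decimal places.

θ_c = arcsin(V₁/V₂) = arcsin(1210/3579) = 19.76°, cos θ_c = 0.9411.
Intercept time tᵢ = 2h cos θ_c / V₁ = 2·36.8·0.9411/1210 = 0.05724 s.
t = x/V₂ + tᵢ = 125.8/3579 + 0.05724 = 0.09239 s.

0.0924 s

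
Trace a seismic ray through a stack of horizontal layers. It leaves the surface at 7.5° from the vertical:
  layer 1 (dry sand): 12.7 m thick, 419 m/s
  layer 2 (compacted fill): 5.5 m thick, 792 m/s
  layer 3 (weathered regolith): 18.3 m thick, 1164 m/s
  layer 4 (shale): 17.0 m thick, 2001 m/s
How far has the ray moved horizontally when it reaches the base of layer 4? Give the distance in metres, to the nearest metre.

Ray parameter p = sin 7.5° / 419 m/s = 3.1152e-04 s/m.
Layer 1: θ = 7.50°; offset = 12.7·tan 7.50° = 1.672 m.
Layer 2: sin θ = p·792 = 0.2467 → θ = 14.28°; offset = 5.5·tan 14.28° = 1.400 m.
Layer 3: sin θ = p·1164 = 0.3626 → θ = 21.26°; offset = 18.3·tan 21.26° = 7.120 m.
Layer 4: sin θ = p·2001 = 0.6233 → θ = 38.56°; offset = 17.0·tan 38.56° = 13.552 m.
Σ offsets = 23.745 m.

24 m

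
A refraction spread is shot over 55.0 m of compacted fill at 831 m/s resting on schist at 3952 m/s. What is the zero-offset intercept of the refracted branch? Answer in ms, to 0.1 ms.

θ_c = arcsin(V₁/V₂) = arcsin(831/3952) = 12.14°; cos θ_c = 0.9776.
tᵢ = 2h·cos θ_c / V₁ = 2·55.0·0.9776 / 831 = 0.12941 s.

129.4 ms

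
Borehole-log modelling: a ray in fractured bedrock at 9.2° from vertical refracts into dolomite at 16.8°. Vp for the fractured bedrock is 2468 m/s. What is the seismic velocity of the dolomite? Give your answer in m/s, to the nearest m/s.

4462 m/s

sin 9.2° = 0.1599; sin 16.8° = 0.2890.
V₂ = V₁·(sin θ₂/sin θ₁) = 2468·(0.2890/0.1599) = 4461.63 m/s.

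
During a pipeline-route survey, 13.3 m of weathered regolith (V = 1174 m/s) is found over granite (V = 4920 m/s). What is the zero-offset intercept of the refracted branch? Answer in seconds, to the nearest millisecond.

0.022 s

tᵢ = 2h·√(V₂²−V₁²)/(V₁V₂).
√(V₂²−V₁²) = √(4920²−1174²) = 4777.9 m/s.
tᵢ = 2·13.3·4777.9/(1174·4920) = 0.02200 s.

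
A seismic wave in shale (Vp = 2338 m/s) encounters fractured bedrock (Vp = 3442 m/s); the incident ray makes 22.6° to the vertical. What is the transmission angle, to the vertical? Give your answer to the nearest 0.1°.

34.5°

Snell's law: sin θ₂ = (V₂/V₁)·sin θ₁ = (3442/2338)·sin 22.6° = 0.5658.
θ₂ = sin⁻¹(0.5658) = 34.46° (from vertical).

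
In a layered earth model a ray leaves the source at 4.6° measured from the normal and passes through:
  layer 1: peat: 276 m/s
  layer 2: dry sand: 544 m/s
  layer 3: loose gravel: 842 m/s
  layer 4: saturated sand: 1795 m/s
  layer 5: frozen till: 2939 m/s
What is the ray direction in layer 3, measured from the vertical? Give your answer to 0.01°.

14.16°

Ray parameter p = sin 4.6° / 276 = 2.9058e-04 s/m.
sin θ_3 = p·V_3 = 2.9058e-04 × 842 = 0.2447.
θ_3 = 14.16° from the vertical.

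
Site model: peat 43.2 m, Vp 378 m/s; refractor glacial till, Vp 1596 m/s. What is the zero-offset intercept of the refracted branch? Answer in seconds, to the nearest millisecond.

0.222 s

θ_c = arcsin(V₁/V₂) = arcsin(378/1596) = 13.70°; cos θ_c = 0.9715.
tᵢ = 2h·cos θ_c / V₁ = 2·43.2·0.9715 / 378 = 0.22207 s.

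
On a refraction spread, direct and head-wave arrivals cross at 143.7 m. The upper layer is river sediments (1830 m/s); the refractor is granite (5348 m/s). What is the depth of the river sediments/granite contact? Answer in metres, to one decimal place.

x_cross = 2h·√((V₂+V₁)/(V₂−V₁)) → h = x_cross / (2·√((V₂+V₁)/(V₂−V₁))).
√((V₂+V₁)/(V₂−V₁)) = √((5348+1830)/(5348−1830)) = 1.4284.
h = 143.7 / (2·1.4284) = 50.30 m.

50.3 m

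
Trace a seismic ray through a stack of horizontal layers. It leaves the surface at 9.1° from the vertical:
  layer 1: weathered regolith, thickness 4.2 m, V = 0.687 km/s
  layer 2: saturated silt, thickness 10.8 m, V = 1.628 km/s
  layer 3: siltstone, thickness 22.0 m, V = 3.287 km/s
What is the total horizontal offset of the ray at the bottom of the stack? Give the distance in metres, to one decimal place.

30.5 m

p = sin θ₁/V₁ = sin 9.1°/0.687 = 2.3022e-01 s/km is conserved through the stack.
Layer 1: θ = 9.10°; offset = 4.2·tan 9.10° = 0.673 m.
Layer 2: sin θ = p·1.628 = 0.3748 → θ = 22.01°; offset = 10.8·tan 22.01° = 4.366 m.
Layer 3: sin θ = p·3.287 = 0.7567 → θ = 49.18°; offset = 22.0·tan 49.18° = 25.465 m.
Summing the layer offsets gives 30.504 m.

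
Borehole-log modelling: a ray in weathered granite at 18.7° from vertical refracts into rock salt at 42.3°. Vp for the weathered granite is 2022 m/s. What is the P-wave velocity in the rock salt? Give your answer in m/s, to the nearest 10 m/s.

sin 18.7° = 0.3206; sin 42.3° = 0.6730.
V₂ = V₁·(sin θ₂/sin θ₁) = 2022·(0.6730/0.3206) = 4244.47 m/s.

4240 m/s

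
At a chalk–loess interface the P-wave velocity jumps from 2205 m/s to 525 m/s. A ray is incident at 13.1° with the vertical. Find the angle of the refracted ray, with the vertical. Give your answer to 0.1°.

sin θ₁/V₁ = sin θ₂/V₂ ⇒ sin θ₂ = 525·sin 13.1°/2205 = 525·0.2267/2205 = 0.0540.
θ₂ = arcsin 0.0540 = 3.09° from the normal.

3.1°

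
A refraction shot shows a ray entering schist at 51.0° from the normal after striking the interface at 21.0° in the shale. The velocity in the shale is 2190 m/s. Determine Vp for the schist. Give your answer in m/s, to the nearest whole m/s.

4749 m/s

sin 21.0° = 0.3584; sin 51.0° = 0.7771.
V₂ = V₁·(sin θ₂/sin θ₁) = 2190·(0.7771/0.3584) = 4749.17 m/s.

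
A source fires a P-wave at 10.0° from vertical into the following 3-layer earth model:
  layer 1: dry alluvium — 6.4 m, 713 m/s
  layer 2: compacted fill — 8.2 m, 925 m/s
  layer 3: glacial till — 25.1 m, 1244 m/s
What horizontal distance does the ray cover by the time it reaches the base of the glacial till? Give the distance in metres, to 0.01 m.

Apply Snell's law at each interface; in layer i the horizontal offset is hᵢ·tan θᵢ.
Layer 1: θ = 10.00°; offset = 6.4·tan 10.00° = 1.1285 m.
Layer 2: sin θ = 925·sin 10.0°/713 = 0.2253, θ = 13.02°; offset = 8.2·tan 13.02° = 1.8960 m.
Layer 3: sin θ = 1244·sin 10.0°/713 = 0.3030, θ = 17.64°; offset = 25.1·tan 17.64° = 7.9796 m.
Σ offsets = 11.0041 m.

11.00 m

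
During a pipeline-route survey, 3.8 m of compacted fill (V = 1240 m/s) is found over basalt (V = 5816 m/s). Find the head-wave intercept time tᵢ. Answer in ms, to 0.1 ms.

6.0 ms

θ_c = arcsin(V₁/V₂) = arcsin(1240/5816) = 12.31°; cos θ_c = 0.9770.
tᵢ = 2h·cos θ_c / V₁ = 2·3.8·0.9770 / 1240 = 0.00599 s.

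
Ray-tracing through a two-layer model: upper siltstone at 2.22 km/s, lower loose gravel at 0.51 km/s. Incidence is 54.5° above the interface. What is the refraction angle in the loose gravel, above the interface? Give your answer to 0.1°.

Convert to the normal: θ₁ = 90° − 54.5° = 35.5°.
Snell's law: sin θ₂ = (V₂/V₁)·sin θ₁ = (0.51/2.22)·sin 35.5° = 0.1334.
θ₂ = arcsin 0.1334 = 7.67° from the normal.
From the interface: 90° − 7.67° = 82.33°.

82.3°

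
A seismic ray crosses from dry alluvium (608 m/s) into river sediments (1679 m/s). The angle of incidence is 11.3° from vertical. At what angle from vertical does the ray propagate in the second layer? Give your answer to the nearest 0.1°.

32.8°

Snell's law: sin θ₂ = (V₂/V₁)·sin θ₁ = (1679/608)·sin 11.3° = 0.5411.
θ₂ = arcsin 0.5411 = 32.76° from the normal.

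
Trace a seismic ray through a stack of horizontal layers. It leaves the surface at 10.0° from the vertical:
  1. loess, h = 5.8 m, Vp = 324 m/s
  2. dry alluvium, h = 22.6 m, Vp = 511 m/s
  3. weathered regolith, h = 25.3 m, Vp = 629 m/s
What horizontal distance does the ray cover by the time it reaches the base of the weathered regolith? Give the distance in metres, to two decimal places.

p = sin θ₁/V₁ = sin 10.0°/324 = 5.3595e-04 s/m is conserved through the stack.
Layer 1: θ = 10.00°; offset = 5.8·tan 10.00° = 1.0227 m.
Layer 2: sin θ = p·511 = 0.2739 → θ = 15.89°; offset = 22.6·tan 15.89° = 6.4355 m.
Layer 3: sin θ = p·629 = 0.3371 → θ = 19.70°; offset = 25.3·tan 19.70° = 9.0593 m.
Summing the layer offsets gives 16.5175 m.

16.52 m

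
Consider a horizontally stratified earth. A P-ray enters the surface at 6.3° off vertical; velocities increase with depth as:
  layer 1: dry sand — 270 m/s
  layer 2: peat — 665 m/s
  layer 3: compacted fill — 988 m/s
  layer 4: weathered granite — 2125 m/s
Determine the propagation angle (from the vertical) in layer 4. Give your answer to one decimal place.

59.7°

Ray parameter p = sin 6.3° / 270 = 4.0642e-04 s/m.
sin θ_4 = p·V_4 = 4.0642e-04 × 2125 = 0.8636.
θ_4 = arcsin 0.8636 = 59.73°.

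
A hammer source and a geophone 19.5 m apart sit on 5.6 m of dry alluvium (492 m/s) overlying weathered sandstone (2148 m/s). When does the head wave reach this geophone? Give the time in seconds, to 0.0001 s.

θ_c = arcsin(V₁/V₂) = arcsin(492/2148) = 13.24°, cos θ_c = 0.9734.
Intercept time tᵢ = 2h cos θ_c / V₁ = 2·5.6·0.9734/492 = 0.02216 s.
t = x/V₂ + tᵢ = 19.5/2148 + 0.02216 = 0.03124 s.

0.0312 s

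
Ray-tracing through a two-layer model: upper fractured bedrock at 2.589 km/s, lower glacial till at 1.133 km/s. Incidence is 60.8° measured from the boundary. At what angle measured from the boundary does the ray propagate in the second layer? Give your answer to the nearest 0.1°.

Angle from the normal: 90° − 60.8° = 29.2°.
Snell's law: sin θ₂ = (V₂/V₁)·sin θ₁ = (1.133/2.589)·sin 29.2° = 0.2135.
θ₂ = arcsin 0.2135 = 12.33° from the normal.
From the interface: 90° − 12.33° = 77.67°.

77.7°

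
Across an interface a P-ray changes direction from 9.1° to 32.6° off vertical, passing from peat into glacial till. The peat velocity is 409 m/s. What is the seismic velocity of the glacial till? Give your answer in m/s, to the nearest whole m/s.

1393 m/s

Snell's law: sin 9.1°/V₁ = sin 32.6°/V₂.
V₂ = V₁·sin 32.6°/sin 9.1° = 409 × 3.4065 = 1393.27 m/s.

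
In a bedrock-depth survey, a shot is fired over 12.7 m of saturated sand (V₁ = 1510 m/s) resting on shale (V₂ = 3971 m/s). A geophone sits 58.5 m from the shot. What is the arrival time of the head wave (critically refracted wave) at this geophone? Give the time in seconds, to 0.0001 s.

0.0303 s

t = x/V₂ + 2h·√(V₂²−V₁²)/(V₁V₂).
√(V₂²−V₁²) = √(3971²−1510²) = 3672.7 m/s; delay term = 2·12.7·3672.7/(1510·3971) = 0.01556 s.
t = 58.5/3971 + 0.01556 = 0.03029 s.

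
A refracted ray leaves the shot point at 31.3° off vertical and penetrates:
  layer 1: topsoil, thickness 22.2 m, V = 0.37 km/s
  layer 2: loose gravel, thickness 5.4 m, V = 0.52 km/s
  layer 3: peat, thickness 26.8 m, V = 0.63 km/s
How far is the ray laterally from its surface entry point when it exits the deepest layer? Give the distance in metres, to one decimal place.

Apply Snell's law at each interface; in layer i the horizontal offset is hᵢ·tan θᵢ.
Layer 1: θ = 31.30°; offset = 22.2·tan 31.30° = 13.498 m.
Layer 2: sin θ = 0.52·sin 31.3°/0.37 = 0.7301, θ = 46.90°; offset = 5.4·tan 46.90° = 5.770 m.
Layer 3: sin θ = 0.63·sin 31.3°/0.37 = 0.8846, θ = 62.20°; offset = 26.8·tan 62.20° = 50.832 m.
Summing the layer offsets gives 70.100 m.

70.1 m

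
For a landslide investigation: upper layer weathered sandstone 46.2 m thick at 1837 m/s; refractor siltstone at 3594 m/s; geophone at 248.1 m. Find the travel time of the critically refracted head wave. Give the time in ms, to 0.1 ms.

t = x/V₂ + 2h·√(V₂²−V₁²)/(V₁V₂).
√(V₂²−V₁²) = √(3594²−1837²) = 3089.1 m/s; delay term = 2·46.2·3089.1/(1837·3594) = 0.04323 s.
t = 248.1/3594 + 0.04323 = 0.11226 s.

112.3 ms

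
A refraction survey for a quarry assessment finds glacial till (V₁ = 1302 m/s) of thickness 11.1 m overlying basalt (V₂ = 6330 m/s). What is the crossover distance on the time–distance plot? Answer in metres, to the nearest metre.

x_cross = 2h·√((V₂+V₁)/(V₂−V₁)).
(V₂+V₁)/(V₂−V₁) = (6330+1302)/(6330−1302) = 1.5179; √ = 1.2320.
x_cross = 2·11.1·1.2320 = 27.35 m.

27 m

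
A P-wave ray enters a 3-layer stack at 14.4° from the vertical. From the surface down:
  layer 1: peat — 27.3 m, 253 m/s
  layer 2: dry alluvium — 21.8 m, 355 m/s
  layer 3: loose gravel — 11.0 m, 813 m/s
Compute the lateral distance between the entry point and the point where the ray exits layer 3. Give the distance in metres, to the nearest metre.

30 m

Apply Snell's law at each interface; in layer i the horizontal offset is hᵢ·tan θᵢ.
Layer 1: θ = 14.40°; offset = 27.3·tan 14.40° = 7.009 m.
Layer 2: sin θ = 355·sin 14.4°/253 = 0.3490, θ = 20.42°; offset = 21.8·tan 20.42° = 8.117 m.
Layer 3: sin θ = 813·sin 14.4°/253 = 0.7991, θ = 53.05°; offset = 11.0·tan 53.05° = 14.623 m.
Summing the layer offsets gives 29.750 m.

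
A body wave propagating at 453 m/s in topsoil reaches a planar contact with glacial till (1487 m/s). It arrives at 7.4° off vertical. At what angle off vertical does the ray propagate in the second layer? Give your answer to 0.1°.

Snell's law: sin θ₂ = (V₂/V₁)·sin θ₁ = (1487/453)·sin 7.4° = 0.4228.
θ₂ = sin⁻¹(0.4228) = 25.01° (from vertical).

25.0°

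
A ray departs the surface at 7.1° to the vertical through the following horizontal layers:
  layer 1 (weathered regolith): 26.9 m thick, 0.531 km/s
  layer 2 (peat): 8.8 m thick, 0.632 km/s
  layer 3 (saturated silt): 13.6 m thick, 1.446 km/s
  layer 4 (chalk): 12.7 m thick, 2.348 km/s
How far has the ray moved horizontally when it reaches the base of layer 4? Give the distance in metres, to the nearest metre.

18 m

Apply Snell's law at each interface; in layer i the horizontal offset is hᵢ·tan θᵢ.
Layer 1: θ = 7.10°; offset = 26.9·tan 7.10° = 3.351 m.
Layer 2: sin θ = 0.632·sin 7.1°/0.531 = 0.1471, θ = 8.46°; offset = 8.8·tan 8.46° = 1.309 m.
Layer 3: sin θ = 1.446·sin 7.1°/0.531 = 0.3366, θ = 19.67°; offset = 13.6·tan 19.67° = 4.861 m.
Layer 4: sin θ = 2.348·sin 7.1°/0.531 = 0.5465, θ = 33.13°; offset = 12.7·tan 33.13° = 8.289 m.
Total horizontal offset = 17.809 m.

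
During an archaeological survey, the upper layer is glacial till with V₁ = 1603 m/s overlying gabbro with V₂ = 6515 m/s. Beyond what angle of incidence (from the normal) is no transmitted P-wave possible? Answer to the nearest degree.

Critical incidence: sin θ_c = V₁/V₂ = 1603/6515 = 0.2460.
θ_c = arcsin 0.2460 = 14.24°.

14°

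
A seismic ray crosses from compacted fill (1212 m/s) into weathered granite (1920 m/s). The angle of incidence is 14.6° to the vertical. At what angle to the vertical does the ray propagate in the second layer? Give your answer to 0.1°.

sin θ₁/V₁ = sin θ₂/V₂ ⇒ sin θ₂ = 1920·sin 14.6°/1212 = 1920·0.2521/1212 = 0.3993.
θ₂ = arcsin 0.3993 = 23.54° from the normal.

23.5°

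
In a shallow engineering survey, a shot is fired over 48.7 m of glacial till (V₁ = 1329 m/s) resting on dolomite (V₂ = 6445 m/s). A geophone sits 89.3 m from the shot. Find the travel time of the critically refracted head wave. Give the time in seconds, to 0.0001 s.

0.0856 s

t = x/V₂ + 2h·√(V₂²−V₁²)/(V₁V₂).
√(V₂²−V₁²) = √(6445²−1329²) = 6306.5 m/s; delay term = 2·48.7·6306.5/(1329·6445) = 0.07171 s.
t = 89.3/6445 + 0.07171 = 0.08557 s.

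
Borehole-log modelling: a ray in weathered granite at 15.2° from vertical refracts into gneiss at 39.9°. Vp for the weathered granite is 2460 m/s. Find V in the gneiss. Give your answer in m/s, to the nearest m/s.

6018 m/s

sin 15.2° = 0.2622; sin 39.9° = 0.6414.
V₂ = V₁·(sin θ₂/sin θ₁) = 2460·(0.6414/0.2622) = 6018.43 m/s.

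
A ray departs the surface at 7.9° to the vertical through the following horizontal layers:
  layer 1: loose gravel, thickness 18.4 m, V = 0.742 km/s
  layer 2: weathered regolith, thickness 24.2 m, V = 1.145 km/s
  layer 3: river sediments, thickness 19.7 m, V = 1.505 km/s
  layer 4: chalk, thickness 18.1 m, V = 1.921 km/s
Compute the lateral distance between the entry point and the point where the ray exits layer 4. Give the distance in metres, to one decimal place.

Apply Snell's law at each interface; in layer i the horizontal offset is hᵢ·tan θᵢ.
Layer 1: θ = 7.90°; offset = 18.4·tan 7.90° = 2.553 m.
Layer 2: sin θ = 1.145·sin 7.9°/0.742 = 0.2121, θ = 12.25°; offset = 24.2·tan 12.25° = 5.252 m.
Layer 3: sin θ = 1.505·sin 7.9°/0.742 = 0.2788, θ = 16.19°; offset = 19.7·tan 16.19° = 5.719 m.
Layer 4: sin θ = 1.921·sin 7.9°/0.742 = 0.3558, θ = 20.84°; offset = 18.1·tan 20.84° = 6.892 m.
Σ offsets = 20.416 m.

20.4 m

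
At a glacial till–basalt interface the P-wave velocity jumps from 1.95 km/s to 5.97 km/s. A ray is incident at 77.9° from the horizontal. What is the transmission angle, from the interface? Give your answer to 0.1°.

50.1°

Convert to the normal: θ₁ = 90° − 77.9° = 12.1°.
sin θ₁/V₁ = sin θ₂/V₂ ⇒ sin θ₂ = 5.97·sin 12.1°/1.95 = 5.97·0.2096/1.95 = 0.6418.
θ₂ = sin⁻¹(0.6418) = 39.92° (from vertical).
From the interface: 90° − 39.92° = 50.08°.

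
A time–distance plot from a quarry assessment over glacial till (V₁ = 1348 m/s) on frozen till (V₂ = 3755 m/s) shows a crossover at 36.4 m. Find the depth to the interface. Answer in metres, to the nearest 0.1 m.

12.5 m

h = (x_cross/2)·√((V₂−V₁)/(V₂+V₁)).
(V₂−V₁)/(V₂+V₁) = (3755−1348)/(3755+1348) = 0.4717; √ = 0.6868.
h = (36.4/2)·0.6868 = 12.50 m.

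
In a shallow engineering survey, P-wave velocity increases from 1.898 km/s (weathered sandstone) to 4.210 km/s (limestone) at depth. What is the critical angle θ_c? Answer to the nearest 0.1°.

26.8°

At critical incidence the refracted ray runs along the interface (θ₂ = 90°), so sin θ_c = V₁/V₂.
θ_c = arcsin(1.898/4.210) = arcsin 0.4508 = 26.80°.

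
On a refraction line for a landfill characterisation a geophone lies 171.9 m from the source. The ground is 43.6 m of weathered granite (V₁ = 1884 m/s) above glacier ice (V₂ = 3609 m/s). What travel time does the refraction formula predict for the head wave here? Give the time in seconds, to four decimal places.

0.0871 s

θ_c = arcsin(V₁/V₂) = arcsin(1884/3609) = 31.47°, cos θ_c = 0.8529.
Intercept time tᵢ = 2h cos θ_c / V₁ = 2·43.6·0.8529/1884 = 0.03948 s.
t = x/V₂ + tᵢ = 171.9/3609 + 0.03948 = 0.08711 s.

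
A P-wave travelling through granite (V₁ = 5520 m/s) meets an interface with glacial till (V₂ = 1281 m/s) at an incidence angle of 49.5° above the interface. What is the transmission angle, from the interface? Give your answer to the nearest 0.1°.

Angle from the normal: 90° − 49.5° = 40.5°.
Snell's law: sin θ₂ = (V₂/V₁)·sin θ₁ = (1281/5520)·sin 40.5° = 0.1507.
θ₂ = arcsin 0.1507 = 8.67° from the normal.
From the interface: 90° − 8.67° = 81.33°.

81.3°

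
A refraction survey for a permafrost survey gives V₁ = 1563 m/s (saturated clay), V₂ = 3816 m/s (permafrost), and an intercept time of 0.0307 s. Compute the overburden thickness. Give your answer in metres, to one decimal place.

26.3 m

θ_c = arcsin(1563/3816) = 24.18°; cos θ_c = 0.9123.
tᵢ = 2h cos θ_c/V₁ ⇒ h = tᵢ·V₁/(2 cos θ_c) = 0.0307·1563/(2·0.9123) = 26.30 m.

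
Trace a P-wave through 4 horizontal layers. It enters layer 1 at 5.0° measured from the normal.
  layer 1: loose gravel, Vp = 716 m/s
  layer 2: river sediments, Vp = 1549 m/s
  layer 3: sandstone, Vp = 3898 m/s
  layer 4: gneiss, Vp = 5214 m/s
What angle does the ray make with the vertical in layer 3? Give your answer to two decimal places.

Snell's law across each interface conserves sin θ / V, so sin θ_3 = V_3·sin θ₁/V₁.
sin θ_3 = 3898 × sin 5.0° / 716 = 0.4745.
θ_3 = 28.33° from the vertical.

28.33°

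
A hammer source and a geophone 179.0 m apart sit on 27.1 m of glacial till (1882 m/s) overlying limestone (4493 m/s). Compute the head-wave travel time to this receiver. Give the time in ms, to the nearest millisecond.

t = x/V₂ + 2h·√(V₂²−V₁²)/(V₁V₂).
√(V₂²−V₁²) = √(4493²−1882²) = 4079.8 m/s; delay term = 2·27.1·4079.8/(1882·4493) = 0.02615 s.
t = 179.0/4493 + 0.02615 = 0.06599 s.

66 ms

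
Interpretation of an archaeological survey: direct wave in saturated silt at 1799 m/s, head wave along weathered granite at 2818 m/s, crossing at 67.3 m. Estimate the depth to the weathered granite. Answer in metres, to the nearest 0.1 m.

x_cross = 2h·√((V₂+V₁)/(V₂−V₁)) → h = x_cross / (2·√((V₂+V₁)/(V₂−V₁))).
√((V₂+V₁)/(V₂−V₁)) = √((2818+1799)/(2818−1799)) = 2.1286.
h = 67.3 / (2·2.1286) = 15.81 m.

15.8 m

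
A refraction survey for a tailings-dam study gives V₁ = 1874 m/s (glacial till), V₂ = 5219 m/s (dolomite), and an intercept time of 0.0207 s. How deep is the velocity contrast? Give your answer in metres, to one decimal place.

θ_c = arcsin(1874/5219) = 21.04°; cos θ_c = 0.9333.
tᵢ = 2h cos θ_c/V₁ ⇒ h = tᵢ·V₁/(2 cos θ_c) = 0.0207·1874/(2·0.9333) = 20.78 m.

20.8 m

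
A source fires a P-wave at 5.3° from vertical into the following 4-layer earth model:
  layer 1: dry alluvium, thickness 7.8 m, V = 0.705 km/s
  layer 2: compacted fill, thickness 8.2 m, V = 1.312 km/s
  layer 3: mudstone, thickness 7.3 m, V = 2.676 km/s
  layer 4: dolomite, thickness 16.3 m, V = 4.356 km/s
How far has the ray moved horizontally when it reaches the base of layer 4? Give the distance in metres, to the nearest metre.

Apply Snell's law at each interface; in layer i the horizontal offset is hᵢ·tan θᵢ.
Layer 1: θ = 5.30°; offset = 7.8·tan 5.30° = 0.724 m.
Layer 2: sin θ = 1.312·sin 5.3°/0.705 = 0.1719, θ = 9.90°; offset = 8.2·tan 9.90° = 1.431 m.
Layer 3: sin θ = 2.676·sin 5.3°/0.705 = 0.3506, θ = 20.52°; offset = 7.3·tan 20.52° = 2.733 m.
Layer 4: sin θ = 4.356·sin 5.3°/0.705 = 0.5707, θ = 34.80°; offset = 16.3·tan 34.80° = 11.329 m.
Σ offsets = 16.217 m.

16 m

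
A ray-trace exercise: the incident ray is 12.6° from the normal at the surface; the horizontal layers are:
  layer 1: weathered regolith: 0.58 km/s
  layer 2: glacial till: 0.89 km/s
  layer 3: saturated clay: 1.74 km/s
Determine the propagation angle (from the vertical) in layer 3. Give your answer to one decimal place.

40.9°

Snell's law across each interface conserves sin θ / V, so sin θ_3 = V_3·sin θ₁/V₁.
sin θ_3 = 1.74 × sin 12.6° / 0.58 = 0.6544.
θ_3 = 40.88° from the vertical.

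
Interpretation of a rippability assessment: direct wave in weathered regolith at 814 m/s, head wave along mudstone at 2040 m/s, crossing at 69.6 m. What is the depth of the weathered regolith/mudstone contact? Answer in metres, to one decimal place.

h = (x_cross/2)·√((V₂−V₁)/(V₂+V₁)).
(V₂−V₁)/(V₂+V₁) = (2040−814)/(2040+814) = 0.4296; √ = 0.6554.
h = (69.6/2)·0.6554 = 22.81 m.

22.8 m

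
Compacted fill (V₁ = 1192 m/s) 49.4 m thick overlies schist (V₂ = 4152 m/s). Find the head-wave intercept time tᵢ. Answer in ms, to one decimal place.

θ_c = arcsin(V₁/V₂) = arcsin(1192/4152) = 16.68°; cos θ_c = 0.9579.
tᵢ = 2h·cos θ_c / V₁ = 2·49.4·0.9579 / 1192 = 0.07940 s.

79.4 ms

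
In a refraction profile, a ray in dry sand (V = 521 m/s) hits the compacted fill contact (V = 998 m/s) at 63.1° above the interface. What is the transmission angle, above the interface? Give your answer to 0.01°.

29.93°

Convert to the normal: θ₁ = 90° − 63.1° = 26.9°.
Snell's law: sin θ₂ = (V₂/V₁)·sin θ₁ = (998/521)·sin 26.9° = 0.8667.
θ₂ = sin⁻¹(0.8667) = 60.07° (from vertical).
From the interface: 90° − 60.07° = 29.93°.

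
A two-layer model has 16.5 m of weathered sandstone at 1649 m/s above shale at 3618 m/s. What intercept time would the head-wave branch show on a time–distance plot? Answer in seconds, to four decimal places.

0.0178 s

tᵢ = 2h·√(V₂²−V₁²)/(V₁V₂).
√(V₂²−V₁²) = √(3618²−1649²) = 3220.4 m/s.
tᵢ = 2·16.5·3220.4/(1649·3618) = 0.01781 s.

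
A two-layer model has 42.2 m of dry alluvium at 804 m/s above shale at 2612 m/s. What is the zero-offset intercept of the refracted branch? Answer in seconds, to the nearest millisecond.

tᵢ = 2h·√(V₂²−V₁²)/(V₁V₂).
√(V₂²−V₁²) = √(2612²−804²) = 2485.2 m/s.
tᵢ = 2·42.2·2485.2/(804·2612) = 0.09988 s.

0.100 s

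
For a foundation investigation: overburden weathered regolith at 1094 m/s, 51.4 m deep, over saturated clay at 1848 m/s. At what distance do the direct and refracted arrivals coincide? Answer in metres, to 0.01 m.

x_cross = 2h·√((V₂+V₁)/(V₂−V₁)).
(V₂+V₁)/(V₂−V₁) = (1848+1094)/(1848−1094) = 3.9019; √ = 1.9753.
x_cross = 2·51.4·1.9753 = 203.06 m.

203.06 m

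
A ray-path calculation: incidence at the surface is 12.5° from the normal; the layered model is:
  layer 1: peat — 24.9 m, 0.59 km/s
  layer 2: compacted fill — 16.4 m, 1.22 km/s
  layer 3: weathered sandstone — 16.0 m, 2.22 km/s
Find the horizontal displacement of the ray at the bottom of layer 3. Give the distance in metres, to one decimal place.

36.2 m

Ray parameter p = sin 12.5° / 0.59 km/s = 3.6685e-01 s/km.
Layer 1: θ = 12.50°; offset = 24.9·tan 12.50° = 5.520 m.
Layer 2: sin θ = p·1.22 = 0.4476 → θ = 26.59°; offset = 16.4·tan 26.59° = 8.208 m.
Layer 3: sin θ = p·2.22 = 0.8144 → θ = 54.53°; offset = 16.0·tan 54.53° = 22.454 m.
Summing the layer offsets gives 36.182 m.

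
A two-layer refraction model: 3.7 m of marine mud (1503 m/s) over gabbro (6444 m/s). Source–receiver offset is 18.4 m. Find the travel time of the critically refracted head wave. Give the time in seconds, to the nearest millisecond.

0.008 s

θ_c = arcsin(V₁/V₂) = arcsin(1503/6444) = 13.49°, cos θ_c = 0.9724.
Intercept time tᵢ = 2h cos θ_c / V₁ = 2·3.7·0.9724/1503 = 0.00479 s.
t = x/V₂ + tᵢ = 18.4/6444 + 0.00479 = 0.00764 s.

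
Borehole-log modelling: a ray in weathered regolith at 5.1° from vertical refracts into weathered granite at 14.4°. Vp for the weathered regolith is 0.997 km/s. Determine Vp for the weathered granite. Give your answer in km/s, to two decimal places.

2.79 km/s

Snell's law: sin 5.1°/V₁ = sin 14.4°/V₂.
V₂ = V₁·sin 14.4°/sin 5.1° = 0.997 × 2.7976 = 2.79 km/s.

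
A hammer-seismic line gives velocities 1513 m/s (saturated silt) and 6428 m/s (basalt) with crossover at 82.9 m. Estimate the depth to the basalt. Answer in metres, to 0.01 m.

32.61 m

h = (x_cross/2)·√((V₂−V₁)/(V₂+V₁)).
(V₂−V₁)/(V₂+V₁) = (6428−1513)/(6428+1513) = 0.6189; √ = 0.7867.
h = (82.9/2)·0.7867 = 32.61 m.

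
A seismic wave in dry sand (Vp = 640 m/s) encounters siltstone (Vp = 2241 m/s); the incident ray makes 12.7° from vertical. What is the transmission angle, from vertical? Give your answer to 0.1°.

sin θ₁/V₁ = sin θ₂/V₂ ⇒ sin θ₂ = 2241·sin 12.7°/640 = 2241·0.2198/640 = 0.7698.
θ₂ = sin⁻¹(0.7698) = 50.34° (from vertical).

50.3°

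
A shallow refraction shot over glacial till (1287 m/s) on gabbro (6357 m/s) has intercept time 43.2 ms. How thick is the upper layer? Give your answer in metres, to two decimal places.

θ_c = arcsin(1287/6357) = 11.68°; cos θ_c = 0.9793.
tᵢ = 2h cos θ_c/V₁ ⇒ h = tᵢ·V₁/(2 cos θ_c) = 0.0432·1287/(2·0.9793) = 28.39 m.

28.39 m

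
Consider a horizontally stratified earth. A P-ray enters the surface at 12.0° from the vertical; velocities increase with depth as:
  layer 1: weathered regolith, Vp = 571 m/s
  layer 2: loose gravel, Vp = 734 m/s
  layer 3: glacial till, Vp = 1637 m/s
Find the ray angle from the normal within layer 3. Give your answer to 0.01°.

Snell's law across each interface conserves sin θ / V, so sin θ_3 = V_3·sin θ₁/V₁.
sin θ_3 = 1637 × sin 12.0° / 571 = 0.5961.
θ_3 = arcsin 0.5961 = 36.59°.

36.59°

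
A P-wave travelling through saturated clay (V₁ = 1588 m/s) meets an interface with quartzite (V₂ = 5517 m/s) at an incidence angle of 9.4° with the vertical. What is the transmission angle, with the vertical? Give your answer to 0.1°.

34.6°

Snell's law: sin θ₂ = (V₂/V₁)·sin θ₁ = (5517/1588)·sin 9.4° = 0.5674.
θ₂ = sin⁻¹(0.5674) = 34.57° (from vertical).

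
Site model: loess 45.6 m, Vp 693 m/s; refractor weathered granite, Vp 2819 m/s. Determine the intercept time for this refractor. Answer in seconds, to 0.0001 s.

0.1276 s

tᵢ = 2h·√(V₂²−V₁²)/(V₁V₂).
√(V₂²−V₁²) = √(2819²−693²) = 2732.5 m/s.
tᵢ = 2·45.6·2732.5/(693·2819) = 0.12756 s.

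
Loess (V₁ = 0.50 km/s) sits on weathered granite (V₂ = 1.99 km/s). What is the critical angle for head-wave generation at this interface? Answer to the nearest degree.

15°

At critical incidence the refracted ray runs along the interface (θ₂ = 90°), so sin θ_c = V₁/V₂.
θ_c = arcsin(0.50/1.99) = arcsin 0.2513 = 14.55°.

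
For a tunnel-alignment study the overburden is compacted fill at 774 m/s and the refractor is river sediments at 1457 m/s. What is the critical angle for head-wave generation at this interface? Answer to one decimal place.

At critical incidence the refracted ray runs along the interface (θ₂ = 90°), so sin θ_c = V₁/V₂.
θ_c = arcsin(774/1457) = arcsin 0.5312 = 32.09°.

32.1°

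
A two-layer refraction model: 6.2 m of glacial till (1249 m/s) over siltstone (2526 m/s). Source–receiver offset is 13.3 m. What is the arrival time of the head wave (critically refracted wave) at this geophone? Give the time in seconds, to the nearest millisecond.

t = x/V₂ + 2h·√(V₂²−V₁²)/(V₁V₂).
√(V₂²−V₁²) = √(2526²−1249²) = 2195.6 m/s; delay term = 2·6.2·2195.6/(1249·2526) = 0.00863 s.
t = 13.3/2526 + 0.00863 = 0.01389 s.

0.014 s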